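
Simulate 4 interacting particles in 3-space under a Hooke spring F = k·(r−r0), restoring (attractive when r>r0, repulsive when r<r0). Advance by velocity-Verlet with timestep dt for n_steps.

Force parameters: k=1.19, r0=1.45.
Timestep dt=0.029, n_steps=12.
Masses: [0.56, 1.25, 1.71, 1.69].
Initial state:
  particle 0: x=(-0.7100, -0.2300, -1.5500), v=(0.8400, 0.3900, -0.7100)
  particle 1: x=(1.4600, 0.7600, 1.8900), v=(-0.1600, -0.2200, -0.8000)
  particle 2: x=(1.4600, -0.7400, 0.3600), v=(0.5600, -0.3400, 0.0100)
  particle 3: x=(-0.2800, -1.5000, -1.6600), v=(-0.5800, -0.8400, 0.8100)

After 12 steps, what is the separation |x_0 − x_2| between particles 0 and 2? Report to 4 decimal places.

2.5318

step 0: x0=(-0.7100, -0.2300, -1.5500) x1=(1.4600, 0.7600, 1.8900) x2=(1.4600, -0.7400, 0.3600) x3=(-0.2800, -1.5000, -1.6600)
step 1: x0=(-0.6834, -0.2183, -1.5677) x1=(1.4543, 0.7526, 1.8647) x2=(1.4757, -0.7497, 0.3599) x3=(-0.2962, -1.5238, -1.6355)
step 2: x0=(-0.6524, -0.2057, -1.5797) x1=(1.4466, 0.7430, 1.8354) x2=(1.4902, -0.7593, 0.3589) x3=(-0.3112, -1.5466, -1.6091)
step 3: x0=(-0.6171, -0.1925, -1.5859) x1=(1.4368, 0.7313, 1.8020) x2=(1.5036, -0.7686, 0.3571) x3=(-0.3250, -1.5682, -1.5807)
step 4: x0=(-0.5775, -0.1786, -1.5865) x1=(1.4250, 0.7175, 1.7648) x2=(1.5158, -0.7777, 0.3544) x3=(-0.3375, -1.5887, -1.5504)
step 5: x0=(-0.5338, -0.1642, -1.5815) x1=(1.4113, 0.7017, 1.7237) x2=(1.5269, -0.7866, 0.3508) x3=(-0.3488, -1.6081, -1.5182)
step 6: x0=(-0.4860, -0.1494, -1.5711) x1=(1.3957, 0.6839, 1.6788) x2=(1.5369, -0.7953, 0.3464) x3=(-0.3589, -1.6263, -1.4842)
step 7: x0=(-0.4343, -0.1343, -1.5554) x1=(1.3782, 0.6641, 1.6304) x2=(1.5457, -0.8038, 0.3411) x3=(-0.3678, -1.6434, -1.4485)
step 8: x0=(-0.3790, -0.1190, -1.5345) x1=(1.3590, 0.6424, 1.5786) x2=(1.5533, -0.8121, 0.3350) x3=(-0.3754, -1.6593, -1.4111)
step 9: x0=(-0.3201, -0.1037, -1.5086) x1=(1.3381, 0.6188, 1.5234) x2=(1.5599, -0.8202, 0.3281) x3=(-0.3819, -1.6740, -1.3720)
step 10: x0=(-0.2579, -0.0884, -1.4781) x1=(1.3155, 0.5935, 1.4651) x2=(1.5655, -0.8282, 0.3203) x3=(-0.3871, -1.6876, -1.3314)
step 11: x0=(-0.1926, -0.0734, -1.4429) x1=(1.2914, 0.5664, 1.4038) x2=(1.5699, -0.8360, 0.3118) x3=(-0.3912, -1.6999, -1.2893)
step 12: x0=(-0.1245, -0.0586, -1.4036) x1=(1.2659, 0.5377, 1.3397) x2=(1.5734, -0.8438, 0.3026) x3=(-0.3941, -1.7111, -1.2458)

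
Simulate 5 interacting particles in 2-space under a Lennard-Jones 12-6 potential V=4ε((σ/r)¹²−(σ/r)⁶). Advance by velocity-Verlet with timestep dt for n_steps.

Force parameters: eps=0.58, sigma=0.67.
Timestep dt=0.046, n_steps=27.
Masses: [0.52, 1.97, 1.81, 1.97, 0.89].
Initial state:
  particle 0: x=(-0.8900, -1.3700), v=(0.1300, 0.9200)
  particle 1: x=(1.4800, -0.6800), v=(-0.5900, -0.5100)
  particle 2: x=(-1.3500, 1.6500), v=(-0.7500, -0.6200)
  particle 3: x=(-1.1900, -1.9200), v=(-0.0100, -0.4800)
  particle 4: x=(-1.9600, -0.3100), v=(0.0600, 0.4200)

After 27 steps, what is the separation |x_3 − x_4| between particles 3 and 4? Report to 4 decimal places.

step 0: x0=(-0.8900, -1.3700) x1=(1.4800, -0.6800) x2=(-1.3500, 1.6500) x3=(-1.1900, -1.9200) x4=(-1.9600, -0.3100)
step 1: x0=(-0.8196, -1.2093) x1=(1.4529, -0.7035) x2=(-1.3845, 1.6215) x3=(-1.2075, -1.9733) x4=(-1.9572, -0.2908)
step 2: x0=(-0.7532, -1.0557) x1=(1.4257, -0.7269) x2=(-1.4190, 1.5929) x3=(-1.2240, -2.0246) x4=(-1.9541, -0.2717)
step 3: x0=(-0.6883, -0.9043) x1=(1.3986, -0.7504) x2=(-1.4535, 1.5644) x3=(-1.2402, -2.0753) x4=(-1.9509, -0.2527)
step 4: x0=(-0.6240, -0.7534) x1=(1.3714, -0.7738) x2=(-1.4880, 1.5358) x3=(-1.2564, -2.1258) x4=(-1.9474, -0.2338)
step 5: x0=(-0.5603, -0.6026) x1=(1.3442, -0.7973) x2=(-1.5225, 1.5072) x3=(-1.2725, -2.1762) x4=(-1.9437, -0.2150)
step 6: x0=(-0.4969, -0.4518) x1=(1.3170, -0.8208) x2=(-1.5571, 1.4786) x3=(-1.2885, -2.2266) x4=(-1.9397, -0.1963)
step 7: x0=(-0.4339, -0.3010) x1=(1.2898, -0.8442) x2=(-1.5916, 1.4499) x3=(-1.3046, -2.2769) x4=(-1.9355, -0.1775)
step 8: x0=(-0.3710, -0.1502) x1=(1.2626, -0.8677) x2=(-1.6261, 1.4212) x3=(-1.3207, -2.3272) x4=(-1.9312, -0.1586)
step 9: x0=(-0.3084, 0.0006) x1=(1.2354, -0.8911) x2=(-1.6606, 1.3925) x3=(-1.3368, -2.3776) x4=(-1.9266, -0.1397)
step 10: x0=(-0.2459, 0.1514) x1=(1.2081, -0.9146) x2=(-1.6952, 1.3636) x3=(-1.3529, -2.4279) x4=(-1.9220, -0.1206)
step 11: x0=(-0.1834, 0.3022) x1=(1.1808, -0.9380) x2=(-1.7297, 1.3347) x3=(-1.3690, -2.4782) x4=(-1.9172, -0.1014)
step 12: x0=(-0.1211, 0.4529) x1=(1.1535, -0.9614) x2=(-1.7642, 1.3056) x3=(-1.3850, -2.5285) x4=(-1.9124, -0.0819)
step 13: x0=(-0.0589, 0.6036) x1=(1.1262, -0.9848) x2=(-1.7988, 1.2764) x3=(-1.4011, -2.5789) x4=(-1.9074, -0.0622)
step 14: x0=(0.0033, 0.7542) x1=(1.0988, -1.0082) x2=(-1.8333, 1.2470) x3=(-1.4172, -2.6292) x4=(-1.9025, -0.0420)
step 15: x0=(0.0654, 0.9049) x1=(1.0715, -1.0315) x2=(-1.8678, 1.2174) x3=(-1.4333, -2.6795) x4=(-1.8975, -0.0214)
step 16: x0=(0.1275, 1.0555) x1=(1.0442, -1.0549) x2=(-1.9023, 1.1874) x3=(-1.4494, -2.7298) x4=(-1.8924, -0.0002)
step 17: x0=(0.1895, 1.2061) x1=(1.0168, -1.0783) x2=(-1.9368, 1.1571) x3=(-1.4654, -2.7801) x4=(-1.8874, 0.0219)
step 18: x0=(0.2514, 1.3566) x1=(0.9895, -1.1017) x2=(-1.9713, 1.1262) x3=(-1.4815, -2.8304) x4=(-1.8824, 0.0451)
step 19: x0=(0.3134, 1.5072) x1=(0.9622, -1.1250) x2=(-2.0057, 1.0945) x3=(-1.4976, -2.8807) x4=(-1.8775, 0.0698)
step 20: x0=(0.3753, 1.6577) x1=(0.9348, -1.1484) x2=(-2.0400, 1.0619) x3=(-1.5137, -2.9310) x4=(-1.8729, 0.0966)
step 21: x0=(0.4372, 1.8083) x1=(0.9075, -1.1718) x2=(-2.0740, 1.0279) x3=(-1.5298, -2.9813) x4=(-1.8687, 0.1260)
step 22: x0=(0.4991, 1.9588) x1=(0.8801, -1.1951) x2=(-2.1077, 0.9921) x3=(-1.5458, -3.0316) x4=(-1.8653, 0.1590)
step 23: x0=(0.5610, 2.1094) x1=(0.8528, -1.2185) x2=(-2.1407, 0.9542) x3=(-1.5619, -3.0819) x4=(-1.8633, 0.1965)
step 24: x0=(0.6229, 2.2599) x1=(0.8255, -1.2418) x2=(-2.1729, 0.9141) x3=(-1.5780, -3.1322) x4=(-1.8628, 0.2383)
step 25: x0=(0.6848, 2.4104) x1=(0.7981, -1.2652) x2=(-2.2054, 0.8748) x3=(-1.5941, -3.1825) x4=(-1.8617, 0.2786)
step 26: x0=(0.7467, 2.5609) x1=(0.7708, -1.2886) x2=(-2.2451, 0.8478) x3=(-1.6102, -3.2328) x4=(-1.8461, 0.2940)
step 27: x0=(0.8086, 2.7115) x1=(0.7434, -1.3119) x2=(-2.2946, 0.8344) x3=(-1.6262, -3.2831) x4=(-1.8105, 0.2816)

3.5694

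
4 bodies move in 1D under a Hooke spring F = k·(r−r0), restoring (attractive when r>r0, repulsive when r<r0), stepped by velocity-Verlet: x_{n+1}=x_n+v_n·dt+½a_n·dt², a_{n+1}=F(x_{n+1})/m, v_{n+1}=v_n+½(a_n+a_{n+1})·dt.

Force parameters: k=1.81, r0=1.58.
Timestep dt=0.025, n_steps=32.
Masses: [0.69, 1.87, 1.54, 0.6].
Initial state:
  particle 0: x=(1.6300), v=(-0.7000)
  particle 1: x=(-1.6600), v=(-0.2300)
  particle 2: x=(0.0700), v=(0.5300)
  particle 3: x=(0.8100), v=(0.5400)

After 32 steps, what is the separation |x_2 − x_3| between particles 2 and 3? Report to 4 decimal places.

step 0: x0=(1.6300) x1=(-1.6600) x2=(0.0700) x3=(0.8100)
step 1: x0=(1.6117) x1=(-1.6649) x2=(0.0829) x3=(0.8227)
step 2: x0=(1.5921) x1=(-1.6682) x2=(0.0950) x3=(0.8339)
step 3: x0=(1.5711) x1=(-1.6697) x2=(0.1063) x3=(0.8433)
step 4: x0=(1.5491) x1=(-1.6696) x2=(0.1167) x3=(0.8509)
step 5: x0=(1.5260) x1=(-1.6678) x2=(0.1263) x3=(0.8567)
step 6: x0=(1.5021) x1=(-1.6643) x2=(0.1349) x3=(0.8606)
step 7: x0=(1.4774) x1=(-1.6591) x2=(0.1426) x3=(0.8626)
step 8: x0=(1.4522) x1=(-1.6523) x2=(0.1493) x3=(0.8626)
step 9: x0=(1.4266) x1=(-1.6439) x2=(0.1551) x3=(0.8606)
step 10: x0=(1.4007) x1=(-1.6339) x2=(0.1598) x3=(0.8565)
step 11: x0=(1.3746) x1=(-1.6223) x2=(0.1634) x3=(0.8505)
step 12: x0=(1.3486) x1=(-1.6092) x2=(0.1659) x3=(0.8425)
step 13: x0=(1.3228) x1=(-1.5946) x2=(0.1674) x3=(0.8325)
step 14: x0=(1.2972) x1=(-1.5786) x2=(0.1678) x3=(0.8206)
step 15: x0=(1.2720) x1=(-1.5612) x2=(0.1670) x3=(0.8069)
step 16: x0=(1.2474) x1=(-1.5425) x2=(0.1650) x3=(0.7913)
step 17: x0=(1.2235) x1=(-1.5225) x2=(0.1619) x3=(0.7739)
step 18: x0=(1.2003) x1=(-1.5013) x2=(0.1577) x3=(0.7549)
step 19: x0=(1.1781) x1=(-1.4790) x2=(0.1522) x3=(0.7344)
step 20: x0=(1.1569) x1=(-1.4556) x2=(0.1456) x3=(0.7124)
step 21: x0=(1.1367) x1=(-1.4313) x2=(0.1378) x3=(0.6890)
step 22: x0=(1.1178) x1=(-1.4060) x2=(0.1288) x3=(0.6645)
step 23: x0=(1.1001) x1=(-1.3798) x2=(0.1187) x3=(0.6388)
step 24: x0=(1.0838) x1=(-1.3529) x2=(0.1074) x3=(0.6123)
step 25: x0=(1.0689) x1=(-1.3254) x2=(0.0949) x3=(0.5849)
step 26: x0=(1.0554) x1=(-1.2972) x2=(0.0814) x3=(0.5569)
step 27: x0=(1.0434) x1=(-1.2685) x2=(0.0667) x3=(0.5284)
step 28: x0=(1.0330) x1=(-1.2394) x2=(0.0509) x3=(0.4996)
step 29: x0=(1.0241) x1=(-1.2100) x2=(0.0341) x3=(0.4707)
step 30: x0=(1.0168) x1=(-1.1803) x2=(0.0162) x3=(0.4418)
step 31: x0=(1.0111) x1=(-1.1504) x2=(-0.0026) x3=(0.4131)
step 32: x0=(1.0070) x1=(-1.1204) x2=(-0.0224) x3=(0.3848)

0.4072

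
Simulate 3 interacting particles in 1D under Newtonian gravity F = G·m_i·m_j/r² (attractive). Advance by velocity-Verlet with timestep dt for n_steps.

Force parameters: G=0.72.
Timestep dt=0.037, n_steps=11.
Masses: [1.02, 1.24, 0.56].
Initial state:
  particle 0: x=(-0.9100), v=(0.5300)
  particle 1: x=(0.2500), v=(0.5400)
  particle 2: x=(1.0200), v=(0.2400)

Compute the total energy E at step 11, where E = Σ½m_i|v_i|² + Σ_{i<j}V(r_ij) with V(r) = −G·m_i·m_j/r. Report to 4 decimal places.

step 0: x0=(-0.9100) x1=(0.2500) x2=(1.0200)
step 1: x0=(-0.8899) x1=(0.2701) x2=(1.0277)
step 2: x0=(-0.8687) x1=(0.2904) x2=(1.0330)
step 3: x0=(-0.8464) x1=(0.3109) x2=(1.0358)
step 4: x0=(-0.8231) x1=(0.3317) x2=(1.0361)
step 5: x0=(-0.7987) x1=(0.3529) x2=(1.0335)
step 6: x0=(-0.7732) x1=(0.3746) x2=(1.0280)
step 7: x0=(-0.7466) x1=(0.3967) x2=(1.0194)
step 8: x0=(-0.7189) x1=(0.4195) x2=(1.0072)
step 9: x0=(-0.6901) x1=(0.4432) x2=(0.9912)
step 10: x0=(-0.6601) x1=(0.4679) x2=(0.9708)
step 11: x0=(-0.6289) x1=(0.4940) x2=(0.9451)
step 0 velocities: v0=(0.5300) v1=(0.5400) v2=(0.2400)
step 0: KE=0.3402, PE=-1.6474, E=-1.3073
step 11 velocities: v0=(0.8578) v1=(0.7308) v2=(-0.7797)
step 11: KE=0.8767, PE=-2.1804, E=-1.3037

-1.3037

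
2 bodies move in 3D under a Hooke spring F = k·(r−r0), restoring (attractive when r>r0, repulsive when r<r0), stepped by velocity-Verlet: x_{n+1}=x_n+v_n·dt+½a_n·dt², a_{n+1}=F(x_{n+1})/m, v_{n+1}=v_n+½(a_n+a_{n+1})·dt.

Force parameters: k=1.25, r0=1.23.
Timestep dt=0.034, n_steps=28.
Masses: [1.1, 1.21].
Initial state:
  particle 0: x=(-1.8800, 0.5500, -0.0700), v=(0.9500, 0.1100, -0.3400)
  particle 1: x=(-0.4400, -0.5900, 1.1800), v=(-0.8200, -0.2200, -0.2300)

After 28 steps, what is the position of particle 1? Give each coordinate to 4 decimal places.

step 0: x0=(-1.8800, 0.5500, -0.0700) x1=(-0.4400, -0.5900, 1.1800)
step 1: x0=(-1.8473, 0.5534, -0.0812) x1=(-0.4683, -0.5972, 1.1718)
step 2: x0=(-1.8138, 0.5561, -0.0917) x1=(-0.4972, -0.6038, 1.1630)
step 3: x0=(-1.7795, 0.5582, -0.1014) x1=(-0.5269, -0.6097, 1.1536)
step 4: x0=(-1.7446, 0.5597, -0.1105) x1=(-0.5572, -0.6151, 1.1435)
step 5: x0=(-1.7090, 0.5605, -0.1189) x1=(-0.5881, -0.6199, 1.1328)
step 6: x0=(-1.6728, 0.5607, -0.1266) x1=(-0.6195, -0.6242, 1.1215)
step 7: x0=(-1.6361, 0.5603, -0.1337) x1=(-0.6514, -0.6279, 1.1096)
step 8: x0=(-1.5988, 0.5592, -0.1402) x1=(-0.6837, -0.6310, 1.0972)
step 9: x0=(-1.5612, 0.5577, -0.1461) x1=(-0.7165, -0.6337, 1.0842)
step 10: x0=(-1.5231, 0.5555, -0.1514) x1=(-0.7496, -0.6358, 1.0707)
step 11: x0=(-1.4847, 0.5528, -0.1561) x1=(-0.7830, -0.6374, 1.0567)
step 12: x0=(-1.4460, 0.5496, -0.1603) x1=(-0.8167, -0.6386, 1.0422)
step 13: x0=(-1.4071, 0.5459, -0.1641) x1=(-0.8507, -0.6393, 1.0272)
step 14: x0=(-1.3679, 0.5418, -0.1673) x1=(-0.8848, -0.6396, 1.0118)
step 15: x0=(-1.3285, 0.5371, -0.1701) x1=(-0.9191, -0.6395, 0.9961)
step 16: x0=(-1.2890, 0.5321, -0.1725) x1=(-0.9536, -0.6390, 0.9799)
step 17: x0=(-1.2493, 0.5266, -0.1744) x1=(-0.9881, -0.6381, 0.9633)
step 18: x0=(-1.2096, 0.5208, -0.1760) x1=(-1.0228, -0.6369, 0.9464)
step 19: x0=(-1.1698, 0.5145, -0.1772) x1=(-1.0575, -0.6353, 0.9292)
step 20: x0=(-1.1300, 0.5080, -0.1781) x1=(-1.0922, -0.6334, 0.9117)
step 21: x0=(-1.0901, 0.5011, -0.1787) x1=(-1.1269, -0.6312, 0.8939)
step 22: x0=(-1.0503, 0.4938, -0.1789) x1=(-1.1616, -0.6287, 0.8758)
step 23: x0=(-1.0105, 0.4863, -0.1789) x1=(-1.1963, -0.6259, 0.8575)
step 24: x0=(-0.9708, 0.4785, -0.1787) x1=(-1.2310, -0.6229, 0.8389)
step 25: x0=(-0.9311, 0.4704, -0.1781) x1=(-1.2656, -0.6197, 0.8201)
step 26: x0=(-0.8915, 0.4621, -0.1773) x1=(-1.3001, -0.6161, 0.8010)
step 27: x0=(-0.8520, 0.4535, -0.1763) x1=(-1.3345, -0.6124, 0.7818)
step 28: x0=(-0.8126, 0.4446, -0.1751) x1=(-1.3688, -0.6084, 0.7623)

(-1.3688, -0.6084, 0.7623)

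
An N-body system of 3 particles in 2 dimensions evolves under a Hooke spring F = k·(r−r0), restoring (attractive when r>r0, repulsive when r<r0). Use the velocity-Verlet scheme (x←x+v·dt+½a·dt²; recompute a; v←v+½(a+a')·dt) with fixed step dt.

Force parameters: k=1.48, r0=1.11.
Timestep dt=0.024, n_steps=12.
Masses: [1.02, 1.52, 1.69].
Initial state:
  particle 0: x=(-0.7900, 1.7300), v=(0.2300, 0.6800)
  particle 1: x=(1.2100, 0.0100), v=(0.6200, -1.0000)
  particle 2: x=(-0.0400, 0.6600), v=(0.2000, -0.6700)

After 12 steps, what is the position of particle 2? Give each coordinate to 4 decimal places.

(0.0230, 0.4702)

step 0: x0=(-0.7900, 1.7300) x1=(1.2100, 0.0100) x2=(-0.0400, 0.6600)
step 1: x0=(-0.7839, 1.7458) x1=(1.2245, -0.0137) x2=(-0.0352, 0.6439)
step 2: x0=(-0.7768, 1.7607) x1=(1.2381, -0.0367) x2=(-0.0302, 0.6279)
step 3: x0=(-0.7686, 1.7744) x1=(1.2510, -0.0591) x2=(-0.0253, 0.6118)
step 4: x0=(-0.7592, 1.7871) x1=(1.2630, -0.0807) x2=(-0.0202, 0.5959)
step 5: x0=(-0.7487, 1.7986) x1=(1.2742, -0.1016) x2=(-0.0151, 0.5799)
step 6: x0=(-0.7371, 1.8090) x1=(1.2845, -0.1218) x2=(-0.0098, 0.5640)
step 7: x0=(-0.7242, 1.8181) x1=(1.2939, -0.1413) x2=(-0.0046, 0.5482)
step 8: x0=(-0.7103, 1.8260) x1=(1.3025, -0.1600) x2=(0.0008, 0.5324)
step 9: x0=(-0.6951, 1.8326) x1=(1.3102, -0.1779) x2=(0.0062, 0.5167)
step 10: x0=(-0.6788, 1.8379) x1=(1.3171, -0.1951) x2=(0.0117, 0.5011)
step 11: x0=(-0.6613, 1.8419) x1=(1.3230, -0.2114) x2=(0.0173, 0.4856)
step 12: x0=(-0.6427, 1.8446) x1=(1.3282, -0.2270) x2=(0.0230, 0.4702)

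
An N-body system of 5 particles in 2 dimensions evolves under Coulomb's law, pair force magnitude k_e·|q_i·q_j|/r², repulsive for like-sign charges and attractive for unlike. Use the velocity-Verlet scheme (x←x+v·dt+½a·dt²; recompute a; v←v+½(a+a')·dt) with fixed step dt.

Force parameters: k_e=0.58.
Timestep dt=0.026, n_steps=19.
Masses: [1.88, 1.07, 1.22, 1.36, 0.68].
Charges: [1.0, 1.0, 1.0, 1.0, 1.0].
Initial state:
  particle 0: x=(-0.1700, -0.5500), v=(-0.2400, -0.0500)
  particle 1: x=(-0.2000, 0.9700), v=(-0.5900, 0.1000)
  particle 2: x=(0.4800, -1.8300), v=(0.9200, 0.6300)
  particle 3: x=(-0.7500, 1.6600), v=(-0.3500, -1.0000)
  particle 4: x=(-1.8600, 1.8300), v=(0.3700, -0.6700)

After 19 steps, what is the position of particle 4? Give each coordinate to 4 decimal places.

(-1.8158, 1.5518)

step 0: x0=(-0.1700, -0.5500) x1=(-0.2000, 0.9700) x2=(0.4800, -1.8300) x3=(-0.7500, 1.6600) x4=(-1.8600, 1.8300)
step 1: x0=(-0.1762, -0.5513) x1=(-0.2152, 0.9725) x2=(0.5040, -1.8137) x3=(-0.7591, 1.6342) x4=(-1.8507, 1.8127)
step 2: x0=(-0.1825, -0.5527) x1=(-0.2299, 0.9748) x2=(0.5280, -1.7977) x3=(-0.7683, 1.6087) x4=(-1.8421, 1.7956)
step 3: x0=(-0.1888, -0.5542) x1=(-0.2442, 0.9768) x2=(0.5522, -1.7818) x3=(-0.7775, 1.5835) x4=(-1.8342, 1.7788)
step 4: x0=(-0.1951, -0.5557) x1=(-0.2581, 0.9785) x2=(0.5765, -1.7662) x3=(-0.7867, 1.5587) x4=(-1.8269, 1.7622)
step 5: x0=(-0.2015, -0.5573) x1=(-0.2715, 0.9799) x2=(0.6009, -1.7507) x3=(-0.7961, 1.5343) x4=(-1.8205, 1.7459)
step 6: x0=(-0.2078, -0.5589) x1=(-0.2844, 0.9810) x2=(0.6254, -1.7355) x3=(-0.8056, 1.5103) x4=(-1.8147, 1.7299)
step 7: x0=(-0.2142, -0.5606) x1=(-0.2967, 0.9818) x2=(0.6501, -1.7205) x3=(-0.8152, 1.4867) x4=(-1.8098, 1.7142)
step 8: x0=(-0.2206, -0.5624) x1=(-0.3084, 0.9823) x2=(0.6748, -1.7056) x3=(-0.8249, 1.4635) x4=(-1.8056, 1.6987)
step 9: x0=(-0.2271, -0.5643) x1=(-0.3195, 0.9823) x2=(0.6997, -1.6910) x3=(-0.8349, 1.4407) x4=(-1.8022, 1.6836)
step 10: x0=(-0.2336, -0.5662) x1=(-0.3299, 0.9820) x2=(0.7248, -1.6766) x3=(-0.8450, 1.4183) x4=(-1.7996, 1.6688)
step 11: x0=(-0.2401, -0.5683) x1=(-0.3395, 0.9813) x2=(0.7499, -1.6623) x3=(-0.8553, 1.3963) x4=(-1.7979, 1.6543)
step 12: x0=(-0.2466, -0.5704) x1=(-0.3485, 0.9803) x2=(0.7752, -1.6482) x3=(-0.8659, 1.3747) x4=(-1.7970, 1.6402)
step 13: x0=(-0.2531, -0.5726) x1=(-0.3566, 0.9788) x2=(0.8007, -1.6343) x3=(-0.8768, 1.3536) x4=(-1.7970, 1.6264)
step 14: x0=(-0.2597, -0.5749) x1=(-0.3639, 0.9769) x2=(0.8262, -1.6206) x3=(-0.8880, 1.3329) x4=(-1.7979, 1.6130)
step 15: x0=(-0.2663, -0.5773) x1=(-0.3704, 0.9747) x2=(0.8520, -1.6071) x3=(-0.8995, 1.3125) x4=(-1.7996, 1.6000)
step 16: x0=(-0.2730, -0.5798) x1=(-0.3760, 0.9721) x2=(0.8778, -1.5937) x3=(-0.9114, 1.2926) x4=(-1.8023, 1.5873)
step 17: x0=(-0.2796, -0.5824) x1=(-0.3806, 0.9691) x2=(0.9039, -1.5805) x3=(-0.9236, 1.2730) x4=(-1.8059, 1.5751)
step 18: x0=(-0.2863, -0.5851) x1=(-0.3843, 0.9658) x2=(0.9300, -1.5674) x3=(-0.9362, 1.2538) x4=(-1.8103, 1.5632)
step 19: x0=(-0.2930, -0.5879) x1=(-0.3871, 0.9622) x2=(0.9564, -1.5545) x3=(-0.9492, 1.2349) x4=(-1.8158, 1.5518)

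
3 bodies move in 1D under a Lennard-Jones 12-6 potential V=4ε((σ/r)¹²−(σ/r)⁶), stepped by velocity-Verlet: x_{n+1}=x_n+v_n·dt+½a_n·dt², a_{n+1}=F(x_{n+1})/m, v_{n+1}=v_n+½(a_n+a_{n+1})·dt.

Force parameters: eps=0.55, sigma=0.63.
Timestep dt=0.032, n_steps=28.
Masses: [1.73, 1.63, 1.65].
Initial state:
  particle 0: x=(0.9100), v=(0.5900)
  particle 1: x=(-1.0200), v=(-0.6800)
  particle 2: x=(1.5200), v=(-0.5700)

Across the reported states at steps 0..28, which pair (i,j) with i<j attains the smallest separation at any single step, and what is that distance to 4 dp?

pair (0,2), distance 0.5956

step 0: x0=(0.9100) x1=(-1.0200) x2=(1.5200)
step 1: x0=(0.9178) x1=(-1.0418) x2=(1.5134)
step 2: x0=(0.8925) x1=(-1.0635) x2=(1.5415)
step 3: x0=(0.8604) x1=(-1.0853) x2=(1.5767)
step 4: x0=(0.8286) x1=(-1.1070) x2=(1.6115)
step 5: x0=(0.7982) x1=(-1.1287) x2=(1.6450)
step 6: x0=(0.7687) x1=(-1.1505) x2=(1.6774)
step 7: x0=(0.7400) x1=(-1.1722) x2=(1.7090)
step 8: x0=(0.7117) x1=(-1.1939) x2=(1.7401)
step 9: x0=(0.6839) x1=(-1.2156) x2=(1.7709)
step 10: x0=(0.6563) x1=(-1.2373) x2=(1.8013)
step 11: x0=(0.6288) x1=(-1.2590) x2=(1.8316)
step 12: x0=(0.6015) x1=(-1.2807) x2=(1.8617)
step 13: x0=(0.5743) x1=(-1.3024) x2=(1.8918)
step 14: x0=(0.5471) x1=(-1.3241) x2=(1.9217)
step 15: x0=(0.5200) x1=(-1.3458) x2=(1.9516)
step 16: x0=(0.4929) x1=(-1.3674) x2=(1.9815)
step 17: x0=(0.4658) x1=(-1.3891) x2=(2.0113)
step 18: x0=(0.4388) x1=(-1.4107) x2=(2.0412)
step 19: x0=(0.4117) x1=(-1.4324) x2=(2.0709)
step 20: x0=(0.3847) x1=(-1.4540) x2=(2.1007)
step 21: x0=(0.3577) x1=(-1.4757) x2=(2.1305)
step 22: x0=(0.3306) x1=(-1.4973) x2=(2.1603)
step 23: x0=(0.3036) x1=(-1.5189) x2=(2.1900)
step 24: x0=(0.2766) x1=(-1.5405) x2=(2.2197)
step 25: x0=(0.2496) x1=(-1.5621) x2=(2.2495)
step 26: x0=(0.2225) x1=(-1.5837) x2=(2.2792)
step 27: x0=(0.1955) x1=(-1.6053) x2=(2.3090)
step 28: x0=(0.1684) x1=(-1.6269) x2=(2.3387)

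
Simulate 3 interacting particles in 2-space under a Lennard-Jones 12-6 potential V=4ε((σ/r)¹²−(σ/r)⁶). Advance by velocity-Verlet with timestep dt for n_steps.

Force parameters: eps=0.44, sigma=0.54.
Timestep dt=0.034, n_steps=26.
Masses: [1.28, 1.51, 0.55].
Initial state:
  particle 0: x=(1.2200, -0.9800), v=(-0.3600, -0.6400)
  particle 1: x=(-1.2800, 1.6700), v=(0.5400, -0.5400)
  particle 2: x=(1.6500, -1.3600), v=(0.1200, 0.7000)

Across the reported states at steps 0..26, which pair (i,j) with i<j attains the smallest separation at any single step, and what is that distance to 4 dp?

step 0: x0=(1.2200, -0.9800) x1=(-1.2800, 1.6700) x2=(1.6500, -1.3600)
step 1: x0=(1.2061, -1.0003) x1=(-1.2616, 1.6516) x2=(1.6580, -1.3397)
step 2: x0=(1.1868, -1.0165) x1=(-1.2433, 1.6333) x2=(1.6785, -1.3287)
step 3: x0=(1.1651, -1.0313) x1=(-1.2249, 1.6149) x2=(1.7045, -1.3212)
step 4: x0=(1.1439, -1.0462) x1=(-1.2066, 1.5966) x2=(1.7296, -1.3133)
step 5: x0=(1.1240, -1.0618) x1=(-1.1882, 1.5782) x2=(1.7514, -1.3038)
step 6: x0=(1.1058, -1.0780) x1=(-1.1698, 1.5598) x2=(1.7693, -1.2929)
step 7: x0=(1.0892, -1.0948) x1=(-1.1515, 1.5415) x2=(1.7836, -1.2808)
step 8: x0=(1.0740, -1.1119) x1=(-1.1331, 1.5231) x2=(1.7944, -1.2677)
step 9: x0=(1.0603, -1.1293) x1=(-1.1148, 1.5048) x2=(1.8021, -1.2540)
step 10: x0=(1.0477, -1.1470) x1=(-1.0964, 1.4864) x2=(1.8069, -1.2398)
step 11: x0=(1.0363, -1.1648) x1=(-1.0780, 1.4680) x2=(1.8090, -1.2253)
step 12: x0=(1.0260, -1.1826) x1=(-1.0597, 1.4497) x2=(1.8086, -1.2105)
step 13: x0=(1.0167, -1.2005) x1=(-1.0413, 1.4313) x2=(1.8058, -1.1957)
step 14: x0=(1.0084, -1.2184) x1=(-1.0230, 1.4130) x2=(1.8007, -1.1809)
step 15: x0=(1.0011, -1.2363) x1=(-1.0046, 1.3946) x2=(1.7934, -1.1662)
step 16: x0=(0.9947, -1.2540) x1=(-0.9862, 1.3762) x2=(1.7839, -1.1517)
step 17: x0=(0.9892, -1.2717) x1=(-0.9679, 1.3579) x2=(1.7722, -1.1374)
step 18: x0=(0.9847, -1.2892) x1=(-0.9495, 1.3395) x2=(1.7584, -1.1236)
step 19: x0=(0.9811, -1.3065) x1=(-0.9312, 1.3212) x2=(1.7423, -1.1102)
step 20: x0=(0.9785, -1.3235) x1=(-0.9128, 1.3028) x2=(1.7240, -1.0974)
step 21: x0=(0.9769, -1.3402) x1=(-0.8944, 1.2844) x2=(1.7033, -1.0853)
step 22: x0=(0.9763, -1.3566) x1=(-0.8761, 1.2661) x2=(1.6801, -1.0741)
step 23: x0=(0.9769, -1.3725) x1=(-0.8577, 1.2477) x2=(1.6543, -1.0640)
step 24: x0=(0.9787, -1.3878) x1=(-0.8394, 1.2293) x2=(1.6257, -1.0551)
step 25: x0=(0.9818, -1.4025) x1=(-0.8210, 1.2110) x2=(1.5941, -1.0477)
step 26: x0=(0.9863, -1.4164) x1=(-0.8026, 1.1926) x2=(1.5593, -1.0423)

pair (0,2), distance 0.5652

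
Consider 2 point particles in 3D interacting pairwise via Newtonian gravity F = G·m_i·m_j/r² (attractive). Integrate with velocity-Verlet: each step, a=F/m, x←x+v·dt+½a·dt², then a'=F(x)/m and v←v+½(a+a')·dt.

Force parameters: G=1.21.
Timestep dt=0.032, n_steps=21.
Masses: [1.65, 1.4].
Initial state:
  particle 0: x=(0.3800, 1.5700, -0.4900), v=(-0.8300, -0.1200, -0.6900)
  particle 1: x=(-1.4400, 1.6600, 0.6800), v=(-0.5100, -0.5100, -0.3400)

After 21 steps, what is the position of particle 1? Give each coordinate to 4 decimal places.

step 0: x0=(0.3800, 1.5700, -0.4900) x1=(-1.4400, 1.6600, 0.6800)
step 1: x0=(0.3533, 1.5662, -0.5120) x1=(-1.4561, 1.6437, 0.6690)
step 2: x0=(0.3263, 1.5623, -0.5338) x1=(-1.4719, 1.6273, 0.6578)
step 3: x0=(0.2989, 1.5585, -0.5553) x1=(-1.4873, 1.6110, 0.6463)
step 4: x0=(0.2713, 1.5547, -0.5767) x1=(-1.5024, 1.5946, 0.6346)
step 5: x0=(0.2433, 1.5510, -0.5978) x1=(-1.5170, 1.5782, 0.6226)
step 6: x0=(0.2151, 1.5472, -0.6188) x1=(-1.5313, 1.5618, 0.6104)
step 7: x0=(0.1865, 1.5434, -0.6395) x1=(-1.5453, 1.5455, 0.5979)
step 8: x0=(0.1576, 1.5396, -0.6600) x1=(-1.5588, 1.5291, 0.5851)
step 9: x0=(0.1284, 1.5358, -0.6803) x1=(-1.5721, 1.5127, 0.5721)
step 10: x0=(0.0989, 1.5320, -0.7003) x1=(-1.5849, 1.4963, 0.5588)
step 11: x0=(0.0690, 1.5282, -0.7201) x1=(-1.5974, 1.4799, 0.5453)
step 12: x0=(0.0389, 1.5244, -0.7397) x1=(-1.6095, 1.4636, 0.5314)
step 13: x0=(0.0084, 1.5206, -0.7590) x1=(-1.6212, 1.4472, 0.5173)
step 14: x0=(-0.0224, 1.5168, -0.7780) x1=(-1.6325, 1.4309, 0.5028)
step 15: x0=(-0.0535, 1.5129, -0.7969) x1=(-1.6435, 1.4146, 0.4881)
step 16: x0=(-0.0849, 1.5090, -0.8154) x1=(-1.6541, 1.3983, 0.4731)
step 17: x0=(-0.1166, 1.5052, -0.8337) x1=(-1.6643, 1.3820, 0.4577)
step 18: x0=(-0.1487, 1.5012, -0.8517) x1=(-1.6741, 1.3658, 0.4421)
step 19: x0=(-0.1811, 1.4973, -0.8695) x1=(-1.6836, 1.3496, 0.4261)
step 20: x0=(-0.2138, 1.4933, -0.8869) x1=(-1.6926, 1.3335, 0.4097)
step 21: x0=(-0.2469, 1.4893, -0.9041) x1=(-1.7013, 1.3174, 0.3931)

(-1.7013, 1.3174, 0.3931)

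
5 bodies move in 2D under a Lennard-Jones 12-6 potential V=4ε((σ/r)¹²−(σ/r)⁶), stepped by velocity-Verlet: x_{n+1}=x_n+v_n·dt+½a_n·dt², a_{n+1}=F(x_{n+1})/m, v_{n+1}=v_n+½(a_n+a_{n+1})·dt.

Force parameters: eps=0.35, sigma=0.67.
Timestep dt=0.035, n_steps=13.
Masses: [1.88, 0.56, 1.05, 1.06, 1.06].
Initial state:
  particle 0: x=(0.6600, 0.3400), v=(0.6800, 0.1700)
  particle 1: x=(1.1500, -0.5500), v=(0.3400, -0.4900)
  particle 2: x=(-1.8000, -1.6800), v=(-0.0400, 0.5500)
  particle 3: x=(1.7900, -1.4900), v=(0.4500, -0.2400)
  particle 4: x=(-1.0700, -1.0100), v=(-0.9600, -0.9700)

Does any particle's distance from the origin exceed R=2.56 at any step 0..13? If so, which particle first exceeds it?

step 0: x0=(0.6600, 0.3400) x1=(1.1500, -0.5500) x2=(-1.8000, -1.6800) x3=(1.7900, -1.4900) x4=(-1.0700, -1.0100)
step 1: x0=(0.6839, 0.3458) x1=(1.1618, -0.5669) x2=(-1.8011, -1.6605) x3=(1.8057, -1.4983) x4=(-1.1039, -1.0442)
step 2: x0=(0.7079, 0.3513) x1=(1.1734, -0.5832) x2=(-1.8014, -1.6403) x3=(1.8211, -1.5062) x4=(-1.1385, -1.0791)
step 3: x0=(0.7321, 0.3565) x1=(1.1849, -0.5992) x2=(-1.8007, -1.6192) x3=(1.8364, -1.5139) x4=(-1.1742, -1.1149)
step 4: x0=(0.7564, 0.3614) x1=(1.1963, -0.6148) x2=(-1.7989, -1.5972) x3=(1.8514, -1.5213) x4=(-1.2110, -1.1515)
step 5: x0=(0.7809, 0.3661) x1=(1.2078, -0.6302) x2=(-1.7979, -1.5758) x3=(1.8663, -1.5285) x4=(-1.2470, -1.1876)
step 6: x0=(0.8054, 0.3705) x1=(1.2194, -0.6453) x2=(-1.8075, -1.5620) x3=(1.8809, -1.5353) x4=(-1.2724, -1.2162)
step 7: x0=(0.8300, 0.3748) x1=(1.2311, -0.6604) x2=(-1.8469, -1.5673) x3=(1.8953, -1.5417) x4=(-1.2683, -1.2257)
step 8: x0=(0.8547, 0.3788) x1=(1.2430, -0.6753) x2=(-1.8983, -1.5798) x3=(1.9094, -1.5479) x4=(-1.2524, -1.2283)
step 9: x0=(0.8794, 0.3826) x1=(1.2551, -0.6902) x2=(-1.9506, -1.5927) x3=(1.9233, -1.5538) x4=(-1.2355, -1.2303)
step 10: x0=(0.9043, 0.3863) x1=(1.2676, -0.7052) x2=(-2.0017, -1.6051) x3=(1.9369, -1.5593) x4=(-1.2198, -1.2329)
step 11: x0=(0.9291, 0.3898) x1=(1.2803, -0.7203) x2=(-2.0516, -1.6168) x3=(1.9503, -1.5644) x4=(-1.2054, -1.2361)
step 12: x0=(0.9541, 0.3931) x1=(1.2934, -0.7356) x2=(-2.1005, -1.6282) x3=(1.9634, -1.5692) x4=(-1.1919, -1.2398)
step 13: x0=(0.9790, 0.3963) x1=(1.3070, -0.7511) x2=(-2.1487, -1.6392) x3=(1.9761, -1.5736) x4=(-1.1791, -1.2438)

yes, particle 2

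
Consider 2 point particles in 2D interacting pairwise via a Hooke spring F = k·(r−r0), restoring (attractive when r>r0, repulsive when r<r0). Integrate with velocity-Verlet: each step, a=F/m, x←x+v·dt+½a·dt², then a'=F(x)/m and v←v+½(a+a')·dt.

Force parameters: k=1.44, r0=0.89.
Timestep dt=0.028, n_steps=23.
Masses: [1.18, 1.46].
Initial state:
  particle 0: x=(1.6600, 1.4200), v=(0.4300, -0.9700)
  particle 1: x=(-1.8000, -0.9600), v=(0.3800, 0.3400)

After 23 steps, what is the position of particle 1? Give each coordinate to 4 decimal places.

(-1.0426, -0.4309)

step 0: x0=(1.6600, 1.4200) x1=(-1.8000, -0.9600)
step 1: x0=(1.6707, 1.3919) x1=(-1.7883, -0.9498)
step 2: x0=(1.6789, 1.3621) x1=(-1.7745, -0.9381)
step 3: x0=(1.6844, 1.3306) x1=(-1.7586, -0.9250)
step 4: x0=(1.6874, 1.2973) x1=(-1.7406, -0.9106)
step 5: x0=(1.6877, 1.2624) x1=(-1.7206, -0.8948)
step 6: x0=(1.6856, 1.2259) x1=(-1.6985, -0.8777)
step 7: x0=(1.6809, 1.1879) x1=(-1.6743, -0.8594)
step 8: x0=(1.6738, 1.1483) x1=(-1.6482, -0.8399)
step 9: x0=(1.6642, 1.1073) x1=(-1.6200, -0.8191)
step 10: x0=(1.6522, 1.0648) x1=(-1.5900, -0.7972)
step 11: x0=(1.6378, 1.0210) x1=(-1.5580, -0.7743)
step 12: x0=(1.6211, 0.9759) x1=(-1.5241, -0.7502)
step 13: x0=(1.6022, 0.9295) x1=(-1.4885, -0.7252)
step 14: x0=(1.5810, 0.8820) x1=(-1.4510, -0.6992)
step 15: x0=(1.5577, 0.8333) x1=(-1.4118, -0.6723)
step 16: x0=(1.5324, 0.7836) x1=(-1.3709, -0.6446)
step 17: x0=(1.5050, 0.7329) x1=(-1.3284, -0.6160)
step 18: x0=(1.4756, 0.6813) x1=(-1.2843, -0.5867)
step 19: x0=(1.4444, 0.6288) x1=(-1.2387, -0.5567)
step 20: x0=(1.4114, 0.5755) x1=(-1.1917, -0.5261)
step 21: x0=(1.3767, 0.5215) x1=(-1.1433, -0.4949)
step 22: x0=(1.3404, 0.4669) x1=(-1.0936, -0.4632)
step 23: x0=(1.3026, 0.4116) x1=(-1.0426, -0.4309)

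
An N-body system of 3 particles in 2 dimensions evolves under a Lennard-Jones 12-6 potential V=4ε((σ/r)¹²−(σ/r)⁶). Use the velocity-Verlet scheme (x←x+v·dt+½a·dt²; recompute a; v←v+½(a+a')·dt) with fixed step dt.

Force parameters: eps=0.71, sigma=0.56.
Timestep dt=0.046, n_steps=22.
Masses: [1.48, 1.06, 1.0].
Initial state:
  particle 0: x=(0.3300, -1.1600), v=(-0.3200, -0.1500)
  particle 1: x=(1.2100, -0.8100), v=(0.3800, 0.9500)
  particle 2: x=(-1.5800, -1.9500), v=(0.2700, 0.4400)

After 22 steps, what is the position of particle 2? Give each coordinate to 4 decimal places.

(-1.3018, -1.5032)

step 0: x0=(0.3300, -1.1600) x1=(1.2100, -0.8100) x2=(-1.5800, -1.9500)
step 1: x0=(0.3157, -1.1667) x1=(1.2268, -0.7666) x2=(-1.5676, -1.9298)
step 2: x0=(0.3022, -1.1731) x1=(1.2427, -0.7235) x2=(-1.5551, -1.9095)
step 3: x0=(0.2890, -1.1793) x1=(1.2579, -0.6808) x2=(-1.5427, -1.8893)
step 4: x0=(0.2763, -1.1854) x1=(1.2727, -0.6384) x2=(-1.5303, -1.8690)
step 5: x0=(0.2638, -1.1912) x1=(1.2870, -0.5961) x2=(-1.5178, -1.8488)
step 6: x0=(0.2514, -1.1970) x1=(1.3011, -0.5540) x2=(-1.5053, -1.8285)
step 7: x0=(0.2392, -1.2027) x1=(1.3150, -0.5120) x2=(-1.4928, -1.8082)
step 8: x0=(0.2271, -1.2083) x1=(1.3287, -0.4702) x2=(-1.4803, -1.7880)
step 9: x0=(0.2151, -1.2138) x1=(1.3424, -0.4284) x2=(-1.4678, -1.7677)
step 10: x0=(0.2032, -1.2194) x1=(1.3559, -0.3867) x2=(-1.4553, -1.7474)
step 11: x0=(0.1912, -1.2248) x1=(1.3693, -0.3450) x2=(-1.4427, -1.7271)
step 12: x0=(0.1793, -1.2303) x1=(1.3827, -0.3033) x2=(-1.4301, -1.7068)
step 13: x0=(0.1674, -1.2357) x1=(1.3961, -0.2617) x2=(-1.4175, -1.6865)
step 14: x0=(0.1556, -1.2412) x1=(1.4094, -0.2202) x2=(-1.4049, -1.6662)
step 15: x0=(0.1437, -1.2466) x1=(1.4226, -0.1786) x2=(-1.3922, -1.6459)
step 16: x0=(0.1318, -1.2520) x1=(1.4359, -0.1371) x2=(-1.3795, -1.6255)
step 17: x0=(0.1198, -1.2574) x1=(1.4491, -0.0956) x2=(-1.3667, -1.6052)
step 18: x0=(0.1079, -1.2628) x1=(1.4624, -0.0541) x2=(-1.3539, -1.5848)
step 19: x0=(0.0959, -1.2682) x1=(1.4756, -0.0126) x2=(-1.3410, -1.5644)
step 20: x0=(0.0839, -1.2736) x1=(1.4888, 0.0289) x2=(-1.3280, -1.5440)
step 21: x0=(0.0718, -1.2790) x1=(1.5020, 0.0703) x2=(-1.3149, -1.5236)
step 22: x0=(0.0597, -1.2845) x1=(1.5152, 0.1118) x2=(-1.3018, -1.5032)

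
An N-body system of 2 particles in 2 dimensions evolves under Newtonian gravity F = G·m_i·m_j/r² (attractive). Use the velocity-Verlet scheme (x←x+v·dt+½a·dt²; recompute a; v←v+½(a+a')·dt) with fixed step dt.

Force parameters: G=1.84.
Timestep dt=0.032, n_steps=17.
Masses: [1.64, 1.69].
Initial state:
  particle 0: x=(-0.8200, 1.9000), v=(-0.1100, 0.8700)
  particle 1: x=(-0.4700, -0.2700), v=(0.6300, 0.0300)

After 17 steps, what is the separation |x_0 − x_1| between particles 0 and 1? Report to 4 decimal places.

step 0: x0=(-0.8200, 1.9000) x1=(-0.4700, -0.2700)
step 1: x0=(-0.8235, 1.9275) x1=(-0.4499, -0.2687)
step 2: x0=(-0.8268, 1.9544) x1=(-0.4299, -0.2668)
step 3: x0=(-0.8301, 1.9807) x1=(-0.4100, -0.2643)
step 4: x0=(-0.8332, 2.0063) x1=(-0.3902, -0.2613)
step 5: x0=(-0.8362, 2.0314) x1=(-0.3705, -0.2576)
step 6: x0=(-0.8391, 2.0559) x1=(-0.3510, -0.2534)
step 7: x0=(-0.8419, 2.0799) x1=(-0.3315, -0.2487)
step 8: x0=(-0.8446, 2.1033) x1=(-0.3122, -0.2434)
step 9: x0=(-0.8471, 2.1261) x1=(-0.2930, -0.2377)
step 10: x0=(-0.8496, 2.1485) x1=(-0.2739, -0.2314)
step 11: x0=(-0.8519, 2.1703) x1=(-0.2549, -0.2246)
step 12: x0=(-0.8540, 2.1916) x1=(-0.2360, -0.2173)
step 13: x0=(-0.8561, 2.2124) x1=(-0.2173, -0.2095)
step 14: x0=(-0.8580, 2.2328) x1=(-0.1987, -0.2013)
step 15: x0=(-0.8598, 2.2526) x1=(-0.1802, -0.1925)
step 16: x0=(-0.8614, 2.2720) x1=(-0.1619, -0.1834)
step 17: x0=(-0.8630, 2.2909) x1=(-0.1437, -0.1737)

2.5674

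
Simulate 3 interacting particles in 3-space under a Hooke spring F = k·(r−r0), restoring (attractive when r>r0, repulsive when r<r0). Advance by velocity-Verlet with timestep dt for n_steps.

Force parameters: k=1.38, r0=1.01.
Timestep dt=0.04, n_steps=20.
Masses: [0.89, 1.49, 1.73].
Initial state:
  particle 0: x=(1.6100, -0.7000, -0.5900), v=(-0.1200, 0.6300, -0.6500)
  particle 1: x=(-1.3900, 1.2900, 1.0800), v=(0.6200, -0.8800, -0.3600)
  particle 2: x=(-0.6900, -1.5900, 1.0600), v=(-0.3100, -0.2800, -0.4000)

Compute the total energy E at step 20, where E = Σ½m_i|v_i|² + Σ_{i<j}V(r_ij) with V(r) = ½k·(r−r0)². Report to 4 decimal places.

12.9281

step 0: x0=(1.6100, -0.7000, -0.5900) x1=(-1.3900, 1.2900, 1.0800) x2=(-0.6900, -1.5900, 1.0600)
step 1: x0=(1.6005, -0.6737, -0.6131) x1=(-1.3632, 1.2523, 1.0647) x2=(-0.7017, -1.5996, 1.0433)
step 2: x0=(1.5819, -0.6454, -0.6304) x1=(-1.3325, 1.2097, 1.0475) x2=(-0.7121, -1.6061, 1.0252)
step 3: x0=(1.5541, -0.6152, -0.6419) x1=(-1.2980, 1.1624, 1.0284) x2=(-0.7210, -1.6094, 1.0058)
step 4: x0=(1.5174, -0.5835, -0.6477) x1=(-1.2599, 1.1105, 1.0075) x2=(-0.7284, -1.6095, 0.9850)
step 5: x0=(1.4720, -0.5503, -0.6478) x1=(-1.2183, 1.0542, 0.9849) x2=(-0.7344, -1.6067, 0.9628)
step 6: x0=(1.4183, -0.5161, -0.6425) x1=(-1.1734, 0.9938, 0.9604) x2=(-0.7390, -1.6008, 0.9393)
step 7: x0=(1.3567, -0.4810, -0.6318) x1=(-1.1254, 0.9294, 0.9343) x2=(-0.7421, -1.5919, 0.9145)
step 8: x0=(1.2874, -0.4452, -0.6159) x1=(-1.0746, 0.8613, 0.9066) x2=(-0.7438, -1.5803, 0.8885)
step 9: x0=(1.2109, -0.4091, -0.5951) x1=(-1.0210, 0.7898, 0.8773) x2=(-0.7441, -1.5658, 0.8612)
step 10: x0=(1.1278, -0.3728, -0.5697) x1=(-0.9651, 0.7151, 0.8466) x2=(-0.7430, -1.5487, 0.8328)
step 11: x0=(1.0386, -0.3366, -0.5399) x1=(-0.9071, 0.6375, 0.8145) x2=(-0.7406, -1.5291, 0.8033)
step 12: x0=(0.9437, -0.3007, -0.5061) x1=(-0.8471, 0.5573, 0.7813) x2=(-0.7369, -1.5071, 0.7728)
step 13: x0=(0.8439, -0.2653, -0.4685) x1=(-0.7856, 0.4749, 0.7469) x2=(-0.7321, -1.4828, 0.7413)
step 14: x0=(0.7398, -0.2306, -0.4277) x1=(-0.7227, 0.3904, 0.7115) x2=(-0.7262, -1.4564, 0.7090)
step 15: x0=(0.6318, -0.1969, -0.3840) x1=(-0.6588, 0.3043, 0.6754) x2=(-0.7192, -1.4281, 0.6758)
step 16: x0=(0.5208, -0.1642, -0.3378) x1=(-0.5941, 0.2168, 0.6386) x2=(-0.7113, -1.3981, 0.6420)
step 17: x0=(0.4074, -0.1328, -0.2895) x1=(-0.5289, 0.1282, 0.6013) x2=(-0.7026, -1.3665, 0.6075)
step 18: x0=(0.2921, -0.1026, -0.2397) x1=(-0.4635, 0.0387, 0.5636) x2=(-0.6932, -1.3336, 0.5725)
step 19: x0=(0.1756, -0.0737, -0.1889) x1=(-0.3980, -0.0513, 0.5259) x2=(-0.6831, -1.2995, 0.5371)
step 20: x0=(0.0584, -0.0459, -0.1375) x1=(-0.3328, -0.1417, 0.4883) x2=(-0.6725, -1.2645, 0.5013)
step 0 velocities: v0=(-0.1200, 0.6300, -0.6500) v1=(0.6200, -0.8800, -0.3600) v2=(-0.3100, -0.2800, -0.4000)
step 0: KE=1.6202, PE=11.3169, E=12.9372
step 20 velocities: v0=(-2.9337, 0.6806, 1.2842) v1=(1.6280, -2.2634, -0.9361) v2=(0.2694, 0.8855, -0.8989)
step 20: KE=12.6538, PE=0.2743, E=12.9281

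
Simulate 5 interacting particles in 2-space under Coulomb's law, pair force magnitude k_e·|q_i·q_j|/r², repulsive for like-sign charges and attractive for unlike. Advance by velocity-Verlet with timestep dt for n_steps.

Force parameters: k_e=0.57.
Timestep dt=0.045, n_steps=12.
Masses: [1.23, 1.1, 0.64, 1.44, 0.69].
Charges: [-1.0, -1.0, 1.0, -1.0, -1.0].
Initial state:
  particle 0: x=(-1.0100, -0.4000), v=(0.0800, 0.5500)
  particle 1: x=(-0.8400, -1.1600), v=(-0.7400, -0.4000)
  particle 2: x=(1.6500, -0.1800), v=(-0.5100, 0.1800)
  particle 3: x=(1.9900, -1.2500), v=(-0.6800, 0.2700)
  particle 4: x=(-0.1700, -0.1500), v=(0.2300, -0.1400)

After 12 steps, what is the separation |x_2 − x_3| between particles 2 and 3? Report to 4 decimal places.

step 0: x0=(-1.0100, -0.4000) x1=(-0.8400, -1.1600) x2=(1.6500, -0.1800) x3=(1.9900, -1.2500) x4=(-0.1700, -0.1500)
step 1: x0=(-1.0071, -0.3747) x1=(-0.8733, -1.1791) x2=(1.6268, -0.1726) x3=(1.9595, -1.2376) x4=(-0.1582, -0.1555)
step 2: x0=(-1.0056, -0.3482) x1=(-0.9067, -1.2003) x2=(1.6029, -0.1668) x3=(1.9290, -1.2247) x4=(-0.1433, -0.1594)
step 3: x0=(-1.0054, -0.3207) x1=(-0.9404, -1.2233) x2=(1.5784, -0.1624) x3=(1.8987, -1.2112) x4=(-0.1256, -0.1619)
step 4: x0=(-1.0064, -0.2922) x1=(-0.9743, -1.2480) x2=(1.5532, -0.1596) x3=(1.8685, -1.1972) x4=(-0.1049, -0.1631)
step 5: x0=(-1.0085, -0.2628) x1=(-1.0085, -1.2743) x2=(1.5273, -0.1583) x3=(1.8385, -1.1826) x4=(-0.0813, -0.1632)
step 6: x0=(-1.0116, -0.2325) x1=(-1.0430, -1.3019) x2=(1.5006, -0.1587) x3=(1.8085, -1.1675) x4=(-0.0550, -0.1623)
step 7: x0=(-1.0157, -0.2015) x1=(-1.0779, -1.3307) x2=(1.4732, -0.1607) x3=(1.7787, -1.1518) x4=(-0.0260, -0.1606)
step 8: x0=(-1.0206, -0.1698) x1=(-1.1131, -1.3606) x2=(1.4450, -0.1645) x3=(1.7491, -1.1355) x4=(0.0055, -0.1581)
step 9: x0=(-1.0264, -0.1373) x1=(-1.1486, -1.3915) x2=(1.4160, -0.1700) x3=(1.7195, -1.1186) x4=(0.0394, -0.1549)
step 10: x0=(-1.0328, -0.1043) x1=(-1.1844, -1.4232) x2=(1.3860, -0.1773) x3=(1.6901, -1.1010) x4=(0.0758, -0.1511)
step 11: x0=(-1.0399, -0.0706) x1=(-1.2206, -1.4557) x2=(1.3551, -0.1864) x3=(1.6608, -1.0828) x4=(0.1144, -0.1468)
step 12: x0=(-1.0476, -0.0364) x1=(-1.2571, -1.4890) x2=(1.3232, -0.1976) x3=(1.6316, -1.0639) x4=(0.1553, -0.1420)

0.9196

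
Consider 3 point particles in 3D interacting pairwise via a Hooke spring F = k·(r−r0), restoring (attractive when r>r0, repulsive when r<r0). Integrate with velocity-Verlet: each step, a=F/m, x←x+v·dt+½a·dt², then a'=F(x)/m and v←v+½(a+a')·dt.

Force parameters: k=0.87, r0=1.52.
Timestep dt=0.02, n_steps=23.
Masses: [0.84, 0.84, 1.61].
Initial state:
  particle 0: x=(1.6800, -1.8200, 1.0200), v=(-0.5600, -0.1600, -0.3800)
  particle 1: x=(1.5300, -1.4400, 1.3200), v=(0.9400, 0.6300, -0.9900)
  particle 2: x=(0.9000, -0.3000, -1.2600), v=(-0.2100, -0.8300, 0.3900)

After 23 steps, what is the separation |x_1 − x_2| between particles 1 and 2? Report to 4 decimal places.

2.1000

step 0: x0=(1.6800, -1.8200, 1.0200) x1=(1.5300, -1.4400, 1.3200) x2=(0.9000, -0.3000, -1.2600)
step 1: x0=(1.6688, -1.8232, 1.0121) x1=(1.5487, -1.4271, 1.3001) x2=(0.8959, -0.3167, -1.2520)
step 2: x0=(1.6575, -1.8265, 1.0034) x1=(1.5671, -1.4137, 1.2799) x2=(0.8919, -0.3337, -1.2434)
step 3: x0=(1.6462, -1.8298, 0.9942) x1=(1.5854, -1.3997, 1.2595) x2=(0.8880, -0.3510, -1.2344)
step 4: x0=(1.6348, -1.8332, 0.9842) x1=(1.6034, -1.3852, 1.2388) x2=(0.8843, -0.3685, -1.2249)
step 5: x0=(1.6232, -1.8366, 0.9737) x1=(1.6213, -1.3702, 1.2178) x2=(0.8808, -0.3862, -1.2150)
step 6: x0=(1.6116, -1.8402, 0.9626) x1=(1.6391, -1.3546, 1.1966) x2=(0.8774, -0.4042, -1.2047)
step 7: x0=(1.5997, -1.8439, 0.9509) x1=(1.6568, -1.3384, 1.1752) x2=(0.8741, -0.4224, -1.1939)
step 8: x0=(1.5877, -1.8477, 0.9387) x1=(1.6743, -1.3217, 1.1534) x2=(0.8710, -0.4408, -1.1826)
step 9: x0=(1.5756, -1.8516, 0.9259) x1=(1.6918, -1.3045, 1.1315) x2=(0.8680, -0.4595, -1.1710)
step 10: x0=(1.5632, -1.8556, 0.9127) x1=(1.7092, -1.2869, 1.1092) x2=(0.8651, -0.4783, -1.1590)
step 11: x0=(1.5506, -1.8597, 0.8990) x1=(1.7265, -1.2687, 1.0867) x2=(0.8624, -0.4973, -1.1466)
step 12: x0=(1.5378, -1.8639, 0.8848) x1=(1.7438, -1.2501, 1.0640) x2=(0.8598, -0.5165, -1.1338)
step 13: x0=(1.5248, -1.8683, 0.8702) x1=(1.7611, -1.2310, 1.0410) x2=(0.8574, -0.5359, -1.1207)
step 14: x0=(1.5115, -1.8727, 0.8552) x1=(1.7784, -1.2115, 1.0177) x2=(0.8550, -0.5554, -1.1072)
step 15: x0=(1.4981, -1.8772, 0.8398) x1=(1.7956, -1.1917, 0.9942) x2=(0.8528, -0.5752, -1.0934)
step 16: x0=(1.4844, -1.8818, 0.8241) x1=(1.8128, -1.1714, 0.9704) x2=(0.8508, -0.5950, -1.0793)
step 17: x0=(1.4705, -1.8864, 0.8080) x1=(1.8300, -1.1508, 0.9464) x2=(0.8488, -0.6150, -1.0649)
step 18: x0=(1.4564, -1.8912, 0.7916) x1=(1.8472, -1.1299, 0.9221) x2=(0.8470, -0.6352, -1.0502)
step 19: x0=(1.4420, -1.8960, 0.7749) x1=(1.8643, -1.1087, 0.8977) x2=(0.8453, -0.6555, -1.0352)
step 20: x0=(1.4275, -1.9008, 0.7579) x1=(1.8815, -1.0871, 0.8730) x2=(0.8437, -0.6759, -1.0199)
step 21: x0=(1.4128, -1.9057, 0.7406) x1=(1.8986, -1.0654, 0.8480) x2=(0.8422, -0.6964, -1.0044)
step 22: x0=(1.3979, -1.9106, 0.7231) x1=(1.9157, -1.0434, 0.8229) x2=(0.8408, -0.7170, -0.9887)
step 23: x0=(1.3828, -1.9156, 0.7054) x1=(1.9328, -1.0211, 0.7976) x2=(0.8395, -0.7377, -0.9727)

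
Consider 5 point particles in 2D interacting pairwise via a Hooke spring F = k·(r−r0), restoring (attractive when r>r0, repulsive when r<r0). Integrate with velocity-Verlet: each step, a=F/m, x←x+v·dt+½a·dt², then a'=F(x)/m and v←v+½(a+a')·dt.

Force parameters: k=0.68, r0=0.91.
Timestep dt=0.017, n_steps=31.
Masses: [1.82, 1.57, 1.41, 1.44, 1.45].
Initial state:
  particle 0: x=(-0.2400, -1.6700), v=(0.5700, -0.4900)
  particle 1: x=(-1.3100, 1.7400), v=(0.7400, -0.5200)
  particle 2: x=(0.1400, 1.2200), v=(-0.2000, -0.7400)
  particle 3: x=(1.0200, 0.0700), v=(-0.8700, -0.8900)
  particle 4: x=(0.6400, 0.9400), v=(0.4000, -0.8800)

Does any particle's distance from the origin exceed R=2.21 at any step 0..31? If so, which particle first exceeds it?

no

step 0: x0=(-0.2400, -1.6700) x1=(-1.3100, 1.7400) x2=(0.1400, 1.2200) x3=(1.0200, 0.0700) x4=(0.6400, 0.9400)
step 1: x0=(-0.2303, -1.6779) x1=(-1.2972, 1.7309) x2=(0.1365, 1.2073) x3=(1.0050, 0.0549) x4=(0.6467, 0.9249)
step 2: x0=(-0.2205, -1.6851) x1=(-1.2838, 1.7212) x2=(0.1330, 1.1943) x3=(0.9897, 0.0399) x4=(0.6532, 0.9097)
step 3: x0=(-0.2106, -1.6915) x1=(-1.2700, 1.7110) x2=(0.1293, 1.1810) x3=(0.9740, 0.0250) x4=(0.6596, 0.8942)
step 4: x0=(-0.2006, -1.6971) x1=(-1.2556, 1.7003) x2=(0.1255, 1.1674) x3=(0.9580, 0.0101) x4=(0.6657, 0.8786)
step 5: x0=(-0.1906, -1.7019) x1=(-1.2408, 1.6890) x2=(0.1216, 1.1536) x3=(0.9417, -0.0046) x4=(0.6716, 0.8627)
step 6: x0=(-0.1805, -1.7059) x1=(-1.2255, 1.6772) x2=(0.1177, 1.1394) x3=(0.9250, -0.0193) x4=(0.6774, 0.8467)
step 7: x0=(-0.1703, -1.7092) x1=(-1.2097, 1.6648) x2=(0.1136, 1.1250) x3=(0.9080, -0.0339) x4=(0.6830, 0.8305)
step 8: x0=(-0.1601, -1.7118) x1=(-1.1935, 1.6519) x2=(0.1094, 1.1103) x3=(0.8907, -0.0484) x4=(0.6884, 0.8141)
step 9: x0=(-0.1498, -1.7135) x1=(-1.1768, 1.6385) x2=(0.1052, 1.0953) x3=(0.8731, -0.0628) x4=(0.6936, 0.7976)
step 10: x0=(-0.1394, -1.7146) x1=(-1.1596, 1.6245) x2=(0.1009, 1.0800) x3=(0.8552, -0.0772) x4=(0.6986, 0.7808)
step 11: x0=(-0.1290, -1.7149) x1=(-1.1421, 1.6100) x2=(0.0965, 1.0645) x3=(0.8370, -0.0914) x4=(0.7034, 0.7639)
step 12: x0=(-0.1186, -1.7144) x1=(-1.1240, 1.5949) x2=(0.0920, 1.0487) x3=(0.8185, -0.1056) x4=(0.7080, 0.7469)
step 13: x0=(-0.1081, -1.7133) x1=(-1.1056, 1.5794) x2=(0.0875, 1.0326) x3=(0.7998, -0.1197) x4=(0.7125, 0.7296)
step 14: x0=(-0.0976, -1.7114) x1=(-1.0867, 1.5633) x2=(0.0829, 1.0162) x3=(0.7808, -0.1337) x4=(0.7168, 0.7123)
step 15: x0=(-0.0870, -1.7088) x1=(-1.0674, 1.5467) x2=(0.0782, 0.9996) x3=(0.7616, -0.1476) x4=(0.7209, 0.6947)
step 16: x0=(-0.0764, -1.7055) x1=(-1.0478, 1.5296) x2=(0.0735, 0.9827) x3=(0.7421, -0.1615) x4=(0.7248, 0.6771)
step 17: x0=(-0.0657, -1.7015) x1=(-1.0277, 1.5120) x2=(0.0687, 0.9655) x3=(0.7224, -0.1752) x4=(0.7285, 0.6592)
step 18: x0=(-0.0551, -1.6969) x1=(-1.0073, 1.4939) x2=(0.0639, 0.9481) x3=(0.7024, -0.1889) x4=(0.7321, 0.6413)
step 19: x0=(-0.0444, -1.6916) x1=(-0.9865, 1.4753) x2=(0.0591, 0.9304) x3=(0.6823, -0.2025) x4=(0.7355, 0.6232)
step 20: x0=(-0.0337, -1.6856) x1=(-0.9653, 1.4562) x2=(0.0542, 0.9125) x3=(0.6619, -0.2160) x4=(0.7387, 0.6049)
step 21: x0=(-0.0229, -1.6789) x1=(-0.9438, 1.4367) x2=(0.0493, 0.8942) x3=(0.6413, -0.2294) x4=(0.7418, 0.5866)
step 22: x0=(-0.0122, -1.6716) x1=(-0.9220, 1.4166) x2=(0.0443, 0.8758) x3=(0.6205, -0.2427) x4=(0.7447, 0.5681)
step 23: x0=(-0.0014, -1.6637) x1=(-0.8998, 1.3961) x2=(0.0393, 0.8571) x3=(0.5995, -0.2560) x4=(0.7474, 0.5494)
step 24: x0=(0.0093, -1.6552) x1=(-0.8773, 1.3751) x2=(0.0343, 0.8381) x3=(0.5784, -0.2692) x4=(0.7500, 0.5307)
step 25: x0=(0.0201, -1.6460) x1=(-0.8545, 1.3537) x2=(0.0293, 0.8189) x3=(0.5571, -0.2822) x4=(0.7525, 0.5118)
step 26: x0=(0.0309, -1.6363) x1=(-0.8315, 1.3318) x2=(0.0243, 0.7995) x3=(0.5356, -0.2952) x4=(0.7548, 0.4929)
step 27: x0=(0.0417, -1.6260) x1=(-0.8081, 1.3095) x2=(0.0192, 0.7798) x3=(0.5140, -0.3082) x4=(0.7569, 0.4738)
step 28: x0=(0.0524, -1.6151) x1=(-0.7845, 1.2868) x2=(0.0142, 0.7599) x3=(0.4922, -0.3210) x4=(0.7589, 0.4546)
step 29: x0=(0.0632, -1.6037) x1=(-0.7606, 1.2636) x2=(0.0091, 0.7398) x3=(0.4703, -0.3337) x4=(0.7608, 0.4353)
step 30: x0=(0.0740, -1.5917) x1=(-0.7364, 1.2401) x2=(0.0041, 0.7194) x3=(0.4483, -0.3464) x4=(0.7625, 0.4159)
step 31: x0=(0.0847, -1.5792) x1=(-0.7121, 1.2161) x2=(-0.0009, 0.6988) x3=(0.4262, -0.3590) x4=(0.7641, 0.3964)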